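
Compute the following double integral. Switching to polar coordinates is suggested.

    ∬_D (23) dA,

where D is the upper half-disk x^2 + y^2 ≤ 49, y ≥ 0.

The region D is 0 ≤ r ≤ 7, 0 ≤ θ ≤ π in polar coordinates, where x = r cos(θ), y = r sin(θ), and dA = r dr dθ.

Under the substitution, the integrand becomes 23, so

    ∬_D (23) dA = ∫_{0}^{π} ∫_{0}^{7} (23) · r dr dθ.

Inner integral (in r): ∫_{0}^{7} (23) · r dr = 1127/2.

Outer integral (in θ): ∫_{0}^{π} (1127/2) dθ = 1127π/2.

Therefore ∬_D (23) dA = 1127π/2.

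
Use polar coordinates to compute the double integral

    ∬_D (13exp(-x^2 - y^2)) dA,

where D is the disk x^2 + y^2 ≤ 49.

The region D is 0 ≤ r ≤ 7, 0 ≤ θ ≤ 2π in polar coordinates, where x = r cos(θ), y = r sin(θ), and dA = r dr dθ.

Under the substitution, the integrand becomes 13exp(-r^2), so

    ∬_D (13exp(-x^2 - y^2)) dA = ∫_{0}^{2π} ∫_{0}^{7} (13exp(-r^2)) · r dr dθ.

Inner integral (in r): ∫_{0}^{7} (13exp(-r^2)) · r dr = 13/2 - 13exp(-49)/2.

Outer integral (in θ): ∫_{0}^{2π} (13/2 - 13exp(-49)/2) dθ = -13π exp(-49) + 13π.

Therefore ∬_D (13exp(-x^2 - y^2)) dA = -13π exp(-49) + 13π.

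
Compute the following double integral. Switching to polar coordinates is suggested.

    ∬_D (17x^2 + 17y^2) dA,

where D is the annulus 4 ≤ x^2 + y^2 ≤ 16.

The region D is 2 ≤ r ≤ 4, 0 ≤ θ ≤ 2π in polar coordinates, where x = r cos(θ), y = r sin(θ), and dA = r dr dθ.

Under the substitution, the integrand becomes 17r^2, so

    ∬_D (17x^2 + 17y^2) dA = ∫_{0}^{2π} ∫_{2}^{4} (17r^2) · r dr dθ.

Inner integral (in r): ∫_{2}^{4} (17r^2) · r dr = 1020.

Outer integral (in θ): ∫_{0}^{2π} (1020) dθ = 2040π.

Therefore ∬_D (17x^2 + 17y^2) dA = 2040π.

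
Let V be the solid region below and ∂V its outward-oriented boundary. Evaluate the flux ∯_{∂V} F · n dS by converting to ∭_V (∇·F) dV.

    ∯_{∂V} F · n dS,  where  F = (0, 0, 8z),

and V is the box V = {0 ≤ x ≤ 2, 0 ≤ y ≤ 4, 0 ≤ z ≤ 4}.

By the divergence theorem,

    ∯_{∂V} F · n dS = ∭_V (∇ · F) dV.

Compute the divergence:
    ∇ · F = ∂F_x/∂x + ∂F_y/∂y + ∂F_z/∂z = 0 + 0 + 8 = 8.

V is a rectangular box, so dV = dx dy dz with 0 ≤ x ≤ 2, 0 ≤ y ≤ 4, 0 ≤ z ≤ 4.

Integrate (8) over V as an iterated integral:

    ∭_V (∇·F) dV = ∫_0^{2} ∫_0^{4} ∫_0^{4} (8) dz dy dx.

Inner (z from 0 to 4): 32.
Middle (y from 0 to 4): 128.
Outer (x from 0 to 2): 256.

Therefore ∯_{∂V} F · n dS = 256.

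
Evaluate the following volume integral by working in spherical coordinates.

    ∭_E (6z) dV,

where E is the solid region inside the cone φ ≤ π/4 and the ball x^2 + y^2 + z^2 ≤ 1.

In spherical coordinates, x = ρ sin(φ) cos(θ), y = ρ sin(φ) sin(θ), z = ρ cos(φ), and dV = ρ^2 sin(φ) dρ dφ dθ.

The integrand becomes 6ρ cos(φ), so

    ∭_E (6z) dV = ∫_{0}^{2π} ∫_{0}^{π/4} ∫_{0}^{1} (6ρ cos(φ)) · ρ^2 sin(φ) dρ dφ dθ.

Inner (ρ): 3sin(2φ)/4.
Middle (φ): 3/8.
Outer (θ): 3π/4.

Therefore the triple integral equals 3π/4.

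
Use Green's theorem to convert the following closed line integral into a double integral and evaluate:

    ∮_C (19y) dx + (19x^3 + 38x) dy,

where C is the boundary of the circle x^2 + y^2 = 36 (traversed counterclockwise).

Green's theorem converts the closed line integral into a double integral over the enclosed region D:

    ∮_C P dx + Q dy = ∬_D (∂Q/∂x - ∂P/∂y) dA.

Here P = 19y, Q = 19x^3 + 38x, so

    ∂Q/∂x = 57x^2 + 38,    ∂P/∂y = 19,
    ∂Q/∂x - ∂P/∂y = 57x^2 + 19.

D is the region x^2 + y^2 ≤ 36. Evaluating the double integral:

In polar coordinates (x = r cos θ, y = r sin θ, dA = r dr dθ) the integrand becomes 57r^2cos(θ)^2 + 19, so

    ∬_D (57x^2 + 19) dA = ∫_0^{2π} ∫_0^{6} (57r^2cos(θ)^2 + 19) · r dr dθ.

Inner (r from 0 to 6): 18468cos(θ)^2 + 342.
Outer (θ from 0 to 2π): 19152π.

Therefore ∮_C P dx + Q dy = 19152π.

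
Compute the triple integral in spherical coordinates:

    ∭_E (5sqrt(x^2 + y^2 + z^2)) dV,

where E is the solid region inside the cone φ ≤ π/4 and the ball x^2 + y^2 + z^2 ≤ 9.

In spherical coordinates, x = ρ sin(φ) cos(θ), y = ρ sin(φ) sin(θ), z = ρ cos(φ), and dV = ρ^2 sin(φ) dρ dφ dθ.

The integrand becomes 5ρ, so

    ∭_E (5sqrt(x^2 + y^2 + z^2)) dV = ∫_{0}^{2π} ∫_{0}^{π/4} ∫_{0}^{3} (5ρ) · ρ^2 sin(φ) dρ dφ dθ.

Inner (ρ): 405sin(φ)/4.
Middle (φ): 405/4 - 405sqrt(2)/8.
Outer (θ): 405π (2 - sqrt(2))/4.

Therefore the triple integral equals 405π (2 - sqrt(2))/4.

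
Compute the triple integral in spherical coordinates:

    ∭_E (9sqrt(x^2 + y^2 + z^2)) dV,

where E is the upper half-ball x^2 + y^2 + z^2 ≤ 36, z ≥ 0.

In spherical coordinates, x = ρ sin(φ) cos(θ), y = ρ sin(φ) sin(θ), z = ρ cos(φ), and dV = ρ^2 sin(φ) dρ dφ dθ.

The integrand becomes 9ρ, so

    ∭_E (9sqrt(x^2 + y^2 + z^2)) dV = ∫_{0}^{2π} ∫_{0}^{π/2} ∫_{0}^{6} (9ρ) · ρ^2 sin(φ) dρ dφ dθ.

Inner (ρ): 2916sin(φ).
Middle (φ): 2916.
Outer (θ): 5832π.

Therefore the triple integral equals 5832π.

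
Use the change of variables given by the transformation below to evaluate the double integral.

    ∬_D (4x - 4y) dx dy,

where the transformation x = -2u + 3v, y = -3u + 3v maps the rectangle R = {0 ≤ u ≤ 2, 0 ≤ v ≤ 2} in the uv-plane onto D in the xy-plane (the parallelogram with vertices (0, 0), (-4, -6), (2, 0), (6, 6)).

Compute the Jacobian determinant of (x, y) with respect to (u, v):

    ∂(x,y)/∂(u,v) = | -2  3 | = (-2)(3) - (3)(-3) = 3.
                   | -3  3 |

Its absolute value is |J| = 3 (the area scaling factor).

Substituting x = -2u + 3v, y = -3u + 3v into the integrand,

    4x - 4y → 4u,

so the integral becomes

    ∬_R (4u) · |J| du dv = ∫_0^2 ∫_0^2 (12u) dv du.

Inner (v): 24u.
Outer (u): 48.

Therefore ∬_D (4x - 4y) dx dy = 48.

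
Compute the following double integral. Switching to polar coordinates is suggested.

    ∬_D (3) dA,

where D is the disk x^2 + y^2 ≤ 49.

The region D is 0 ≤ r ≤ 7, 0 ≤ θ ≤ 2π in polar coordinates, where x = r cos(θ), y = r sin(θ), and dA = r dr dθ.

Under the substitution, the integrand becomes 3, so

    ∬_D (3) dA = ∫_{0}^{2π} ∫_{0}^{7} (3) · r dr dθ.

Inner integral (in r): ∫_{0}^{7} (3) · r dr = 147/2.

Outer integral (in θ): ∫_{0}^{2π} (147/2) dθ = 147π.

Therefore ∬_D (3) dA = 147π.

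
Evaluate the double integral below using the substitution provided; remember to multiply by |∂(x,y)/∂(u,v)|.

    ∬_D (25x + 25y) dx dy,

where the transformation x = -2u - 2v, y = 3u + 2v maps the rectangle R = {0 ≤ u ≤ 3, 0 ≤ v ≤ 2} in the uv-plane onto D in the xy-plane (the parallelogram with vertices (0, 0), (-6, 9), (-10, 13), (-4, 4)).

Compute the Jacobian determinant of (x, y) with respect to (u, v):

    ∂(x,y)/∂(u,v) = | -2  -2 | = (-2)(2) - (-2)(3) = 2.
                   | 3  2 |

Its absolute value is |J| = 2 (the area scaling factor).

Substituting x = -2u - 2v, y = 3u + 2v into the integrand,

    25x + 25y → 25u,

so the integral becomes

    ∬_R (25u) · |J| du dv = ∫_0^3 ∫_0^2 (50u) dv du.

Inner (v): 100u.
Outer (u): 450.

Therefore ∬_D (25x + 25y) dx dy = 450.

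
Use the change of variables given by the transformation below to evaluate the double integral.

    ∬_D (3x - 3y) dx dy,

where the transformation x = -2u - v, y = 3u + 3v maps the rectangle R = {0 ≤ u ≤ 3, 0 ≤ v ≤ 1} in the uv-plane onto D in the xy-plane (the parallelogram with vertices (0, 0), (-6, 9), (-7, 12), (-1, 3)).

Compute the Jacobian determinant of (x, y) with respect to (u, v):

    ∂(x,y)/∂(u,v) = | -2  -1 | = (-2)(3) - (-1)(3) = -3.
                   | 3  3 |

Its absolute value is |J| = 3 (the area scaling factor).

Substituting x = -2u - v, y = 3u + 3v into the integrand,

    3x - 3y → -15u - 12v,

so the integral becomes

    ∬_R (-15u - 12v) · |J| du dv = ∫_0^3 ∫_0^1 (-45u - 36v) dv du.

Inner (v): -45u - 18.
Outer (u): -513/2.

Therefore ∬_D (3x - 3y) dx dy = -513/2.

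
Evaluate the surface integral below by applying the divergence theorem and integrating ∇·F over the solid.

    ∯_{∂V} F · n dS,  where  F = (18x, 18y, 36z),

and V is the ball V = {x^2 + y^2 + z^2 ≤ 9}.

By the divergence theorem,

    ∯_{∂V} F · n dS = ∭_V (∇ · F) dV.

Compute the divergence:
    ∇ · F = ∂F_x/∂x + ∂F_y/∂y + ∂F_z/∂z = 18 + 18 + 36 = 72.

In spherical coordinates, x = ρ sin(φ) cos(θ), y = ρ sin(φ) sin(θ), z = ρ cos(φ), dV = ρ^2 sin(φ) dρ dφ dθ, with 0 ≤ ρ ≤ 3, 0 ≤ φ ≤ π, 0 ≤ θ ≤ 2π.

The integrand, after substitution and multiplying by the volume element, becomes (72) · ρ^2 sin(φ), so

    ∭_V (∇·F) dV = ∫_0^{2π} ∫_0^{π} ∫_0^{3} (72) · ρ^2 sin(φ) dρ dφ dθ.

Inner (ρ from 0 to 3): 648sin(φ).
Middle (φ from 0 to π): 1296.
Outer (θ from 0 to 2π): 2592π.

Therefore ∯_{∂V} F · n dS = 2592π.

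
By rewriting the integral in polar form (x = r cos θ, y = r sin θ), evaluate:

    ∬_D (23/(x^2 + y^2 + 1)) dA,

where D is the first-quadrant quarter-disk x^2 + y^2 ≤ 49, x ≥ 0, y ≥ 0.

The region D is 0 ≤ r ≤ 7, 0 ≤ θ ≤ π/2 in polar coordinates, where x = r cos(θ), y = r sin(θ), and dA = r dr dθ.

Under the substitution, the integrand becomes 23/(r^2 + 1), so

    ∬_D (23/(x^2 + y^2 + 1)) dA = ∫_{0}^{π/2} ∫_{0}^{7} (23/(r^2 + 1)) · r dr dθ.

Inner integral (in r): ∫_{0}^{7} (23/(r^2 + 1)) · r dr = 23log(50)/2.

Outer integral (in θ): ∫_{0}^{π/2} (23log(50)/2) dθ = 23π log(50)/4.

Therefore ∬_D (23/(x^2 + y^2 + 1)) dA = 23π log(50)/4.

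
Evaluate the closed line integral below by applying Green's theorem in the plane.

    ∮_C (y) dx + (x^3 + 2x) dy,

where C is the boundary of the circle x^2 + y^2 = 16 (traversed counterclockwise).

Green's theorem converts the closed line integral into a double integral over the enclosed region D:

    ∮_C P dx + Q dy = ∬_D (∂Q/∂x - ∂P/∂y) dA.

Here P = y, Q = x^3 + 2x, so

    ∂Q/∂x = 3x^2 + 2,    ∂P/∂y = 1,
    ∂Q/∂x - ∂P/∂y = 3x^2 + 1.

D is the region x^2 + y^2 ≤ 16. Evaluating the double integral:

In polar coordinates (x = r cos θ, y = r sin θ, dA = r dr dθ) the integrand becomes 3r^2cos(θ)^2 + 1, so

    ∬_D (3x^2 + 1) dA = ∫_0^{2π} ∫_0^{4} (3r^2cos(θ)^2 + 1) · r dr dθ.

Inner (r from 0 to 4): 192cos(θ)^2 + 8.
Outer (θ from 0 to 2π): 208π.

Therefore ∮_C P dx + Q dy = 208π.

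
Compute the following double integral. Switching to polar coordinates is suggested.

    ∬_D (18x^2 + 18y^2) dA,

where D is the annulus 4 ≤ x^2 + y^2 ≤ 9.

The region D is 2 ≤ r ≤ 3, 0 ≤ θ ≤ 2π in polar coordinates, where x = r cos(θ), y = r sin(θ), and dA = r dr dθ.

Under the substitution, the integrand becomes 18r^2, so

    ∬_D (18x^2 + 18y^2) dA = ∫_{0}^{2π} ∫_{2}^{3} (18r^2) · r dr dθ.

Inner integral (in r): ∫_{2}^{3} (18r^2) · r dr = 585/2.

Outer integral (in θ): ∫_{0}^{2π} (585/2) dθ = 585π.

Therefore ∬_D (18x^2 + 18y^2) dA = 585π.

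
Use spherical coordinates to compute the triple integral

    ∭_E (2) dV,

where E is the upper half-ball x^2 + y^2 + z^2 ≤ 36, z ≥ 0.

In spherical coordinates, x = ρ sin(φ) cos(θ), y = ρ sin(φ) sin(θ), z = ρ cos(φ), and dV = ρ^2 sin(φ) dρ dφ dθ.

The integrand becomes 2, so

    ∭_E (2) dV = ∫_{0}^{2π} ∫_{0}^{π/2} ∫_{0}^{6} (2) · ρ^2 sin(φ) dρ dφ dθ.

Inner (ρ): 144sin(φ).
Middle (φ): 144.
Outer (θ): 288π.

Therefore the triple integral equals 288π.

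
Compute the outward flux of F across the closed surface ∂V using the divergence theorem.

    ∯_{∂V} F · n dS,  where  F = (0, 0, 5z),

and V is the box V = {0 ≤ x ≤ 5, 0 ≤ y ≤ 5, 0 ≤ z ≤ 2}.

By the divergence theorem,

    ∯_{∂V} F · n dS = ∭_V (∇ · F) dV.

Compute the divergence:
    ∇ · F = ∂F_x/∂x + ∂F_y/∂y + ∂F_z/∂z = 0 + 0 + 5 = 5.

V is a rectangular box, so dV = dx dy dz with 0 ≤ x ≤ 5, 0 ≤ y ≤ 5, 0 ≤ z ≤ 2.

Integrate (5) over V as an iterated integral:

    ∭_V (∇·F) dV = ∫_0^{5} ∫_0^{5} ∫_0^{2} (5) dz dy dx.

Inner (z from 0 to 2): 10.
Middle (y from 0 to 5): 50.
Outer (x from 0 to 5): 250.

Therefore ∯_{∂V} F · n dS = 250.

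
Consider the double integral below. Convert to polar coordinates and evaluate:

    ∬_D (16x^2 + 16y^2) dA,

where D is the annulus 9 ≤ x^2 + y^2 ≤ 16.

The region D is 3 ≤ r ≤ 4, 0 ≤ θ ≤ 2π in polar coordinates, where x = r cos(θ), y = r sin(θ), and dA = r dr dθ.

Under the substitution, the integrand becomes 16r^2, so

    ∬_D (16x^2 + 16y^2) dA = ∫_{0}^{2π} ∫_{3}^{4} (16r^2) · r dr dθ.

Inner integral (in r): ∫_{3}^{4} (16r^2) · r dr = 700.

Outer integral (in θ): ∫_{0}^{2π} (700) dθ = 1400π.

Therefore ∬_D (16x^2 + 16y^2) dA = 1400π.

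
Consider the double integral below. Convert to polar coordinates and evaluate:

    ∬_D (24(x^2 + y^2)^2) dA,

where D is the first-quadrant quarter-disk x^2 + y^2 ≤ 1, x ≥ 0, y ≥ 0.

The region D is 0 ≤ r ≤ 1, 0 ≤ θ ≤ π/2 in polar coordinates, where x = r cos(θ), y = r sin(θ), and dA = r dr dθ.

Under the substitution, the integrand becomes 24r^4, so

    ∬_D (24(x^2 + y^2)^2) dA = ∫_{0}^{π/2} ∫_{0}^{1} (24r^4) · r dr dθ.

Inner integral (in r): ∫_{0}^{1} (24r^4) · r dr = 4.

Outer integral (in θ): ∫_{0}^{π/2} (4) dθ = 2π.

Therefore ∬_D (24(x^2 + y^2)^2) dA = 2π.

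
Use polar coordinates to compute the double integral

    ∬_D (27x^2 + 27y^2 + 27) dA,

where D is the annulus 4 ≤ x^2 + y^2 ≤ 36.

The region D is 2 ≤ r ≤ 6, 0 ≤ θ ≤ 2π in polar coordinates, where x = r cos(θ), y = r sin(θ), and dA = r dr dθ.

Under the substitution, the integrand becomes 27r^2 + 27, so

    ∬_D (27x^2 + 27y^2 + 27) dA = ∫_{0}^{2π} ∫_{2}^{6} (27r^2 + 27) · r dr dθ.

Inner integral (in r): ∫_{2}^{6} (27r^2 + 27) · r dr = 9072.

Outer integral (in θ): ∫_{0}^{2π} (9072) dθ = 18144π.

Therefore ∬_D (27x^2 + 27y^2 + 27) dA = 18144π.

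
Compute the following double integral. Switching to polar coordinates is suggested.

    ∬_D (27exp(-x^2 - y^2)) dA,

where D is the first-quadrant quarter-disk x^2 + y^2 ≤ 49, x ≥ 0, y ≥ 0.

The region D is 0 ≤ r ≤ 7, 0 ≤ θ ≤ π/2 in polar coordinates, where x = r cos(θ), y = r sin(θ), and dA = r dr dθ.

Under the substitution, the integrand becomes 27exp(-r^2), so

    ∬_D (27exp(-x^2 - y^2)) dA = ∫_{0}^{π/2} ∫_{0}^{7} (27exp(-r^2)) · r dr dθ.

Inner integral (in r): ∫_{0}^{7} (27exp(-r^2)) · r dr = 27/2 - 27exp(-49)/2.

Outer integral (in θ): ∫_{0}^{π/2} (27/2 - 27exp(-49)/2) dθ = -27π (1 - exp(49))exp(-49)/4.

Therefore ∬_D (27exp(-x^2 - y^2)) dA = -27π (1 - exp(49))exp(-49)/4.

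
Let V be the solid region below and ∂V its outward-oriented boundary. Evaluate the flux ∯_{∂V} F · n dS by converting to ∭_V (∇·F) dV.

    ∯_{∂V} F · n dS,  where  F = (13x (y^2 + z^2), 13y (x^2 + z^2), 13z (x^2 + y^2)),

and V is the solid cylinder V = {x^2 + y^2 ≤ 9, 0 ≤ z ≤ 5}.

By the divergence theorem,

    ∯_{∂V} F · n dS = ∭_V (∇ · F) dV.

Compute the divergence:
    ∇ · F = ∂F_x/∂x + ∂F_y/∂y + ∂F_z/∂z = 13y^2 + 13z^2 + 13x^2 + 13z^2 + 13x^2 + 13y^2 = 26x^2 + 26y^2 + 26z^2.

In cylindrical coordinates, x = r cos(θ), y = r sin(θ), z = z, dV = r dr dθ dz, with 0 ≤ r ≤ 3, 0 ≤ θ ≤ 2π, 0 ≤ z ≤ 5.

The integrand, after substitution and multiplying by the volume element, becomes (26r^2 + 26z^2) · r, so

    ∭_V (∇·F) dV = ∫_0^{2π} ∫_0^{3} ∫_0^{5} (26r^2 + 26z^2) · r dz dr dθ.

Inner (z from 0 to 5): 130r (r^2 + 25/3).
Middle (r from 0 to 3): 15015/2.
Outer (θ from 0 to 2π): 15015π.

Therefore ∯_{∂V} F · n dS = 15015π.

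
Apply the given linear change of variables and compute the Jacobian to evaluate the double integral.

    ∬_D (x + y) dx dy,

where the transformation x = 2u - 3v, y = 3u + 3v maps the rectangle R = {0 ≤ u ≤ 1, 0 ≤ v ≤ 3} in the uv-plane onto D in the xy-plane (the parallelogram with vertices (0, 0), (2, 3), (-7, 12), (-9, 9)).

Compute the Jacobian determinant of (x, y) with respect to (u, v):

    ∂(x,y)/∂(u,v) = | 2  -3 | = (2)(3) - (-3)(3) = 15.
                   | 3  3 |

Its absolute value is |J| = 15 (the area scaling factor).

Substituting x = 2u - 3v, y = 3u + 3v into the integrand,

    x + y → 5u,

so the integral becomes

    ∬_R (5u) · |J| du dv = ∫_0^1 ∫_0^3 (75u) dv du.

Inner (v): 225u.
Outer (u): 225/2.

Therefore ∬_D (x + y) dx dy = 225/2.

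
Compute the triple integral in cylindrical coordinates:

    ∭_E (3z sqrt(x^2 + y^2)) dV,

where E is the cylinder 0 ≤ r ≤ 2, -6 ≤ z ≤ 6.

In cylindrical coordinates, x = r cos(θ), y = r sin(θ), z = z, and dV = r dr dθ dz.

The integrand becomes 3r z, so

    ∭_E (3z sqrt(x^2 + y^2)) dV = ∫_{0}^{2π} ∫_{0}^{2} ∫_{-6}^{6} (3r z) · r dz dr dθ.

Inner (z): 0.
Middle (r from 0 to 2): 0.
Outer (θ): 0.

Therefore the triple integral equals 0.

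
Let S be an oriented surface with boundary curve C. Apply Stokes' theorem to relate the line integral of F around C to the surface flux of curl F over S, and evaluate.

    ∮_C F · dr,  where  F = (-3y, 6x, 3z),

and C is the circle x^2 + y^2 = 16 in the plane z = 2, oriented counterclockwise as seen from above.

Let S be the flat disk x^2 + y^2 ≤ 16 in the plane z = 2, with upward unit normal n̂ = ẑ. By Stokes' theorem,

    ∮_C F · dr = ∬_S (∇ × F) · n̂ dS = ∬_D (curl F)_z dA,

where D is the disk x^2 + y^2 ≤ 16.

Compute the curl of F = (-3y, 6x, 3z):
    (∇ × F)_x = ∂F_z/∂y - ∂F_y/∂z = 0,
    (∇ × F)_y = ∂F_x/∂z - ∂F_z/∂x = 0,
    (∇ × F)_z = ∂F_y/∂x - ∂F_x/∂y = 9.

On z = 2, (curl F)_z = 9.

Convert to polar (x = r cos θ, y = r sin θ, dA = r dr dθ); the integrand becomes 9, so

    ∬_D (curl F)_z dA = ∫_0^{2π} ∫_0^{4} (9) · r dr dθ.

Inner (r from 0 to 4): 72.
Outer (θ from 0 to 2π): 144π.

Therefore ∮_C F · dr = 144π.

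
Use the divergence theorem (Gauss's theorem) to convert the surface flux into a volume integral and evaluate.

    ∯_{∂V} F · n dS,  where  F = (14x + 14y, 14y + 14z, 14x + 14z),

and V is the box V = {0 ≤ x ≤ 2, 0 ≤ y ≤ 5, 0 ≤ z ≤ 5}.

By the divergence theorem,

    ∯_{∂V} F · n dS = ∭_V (∇ · F) dV.

Compute the divergence:
    ∇ · F = ∂F_x/∂x + ∂F_y/∂y + ∂F_z/∂z = 14 + 14 + 14 = 42.

V is a rectangular box, so dV = dx dy dz with 0 ≤ x ≤ 2, 0 ≤ y ≤ 5, 0 ≤ z ≤ 5.

Integrate (42) over V as an iterated integral:

    ∭_V (∇·F) dV = ∫_0^{2} ∫_0^{5} ∫_0^{5} (42) dz dy dx.

Inner (z from 0 to 5): 210.
Middle (y from 0 to 5): 1050.
Outer (x from 0 to 2): 2100.

Therefore ∯_{∂V} F · n dS = 2100.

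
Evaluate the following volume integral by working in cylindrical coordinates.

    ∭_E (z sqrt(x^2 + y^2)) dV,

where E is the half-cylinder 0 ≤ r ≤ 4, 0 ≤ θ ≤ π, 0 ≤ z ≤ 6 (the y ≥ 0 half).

In cylindrical coordinates, x = r cos(θ), y = r sin(θ), z = z, and dV = r dr dθ dz.

The integrand becomes r z, so

    ∭_E (z sqrt(x^2 + y^2)) dV = ∫_{0}^{π} ∫_{0}^{4} ∫_{0}^{6} (r z) · r dz dr dθ.

Inner (z): 18r^2.
Middle (r from 0 to 4): 384.
Outer (θ): 384π.

Therefore the triple integral equals 384π.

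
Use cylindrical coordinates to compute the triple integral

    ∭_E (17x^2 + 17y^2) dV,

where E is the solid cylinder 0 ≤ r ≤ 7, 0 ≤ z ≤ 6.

In cylindrical coordinates, x = r cos(θ), y = r sin(θ), z = z, and dV = r dr dθ dz.

The integrand becomes 17r^2, so

    ∭_E (17x^2 + 17y^2) dV = ∫_{0}^{2π} ∫_{0}^{7} ∫_{0}^{6} (17r^2) · r dz dr dθ.

Inner (z): 102r^3.
Middle (r from 0 to 7): 122451/2.
Outer (θ): 122451π.

Therefore the triple integral equals 122451π.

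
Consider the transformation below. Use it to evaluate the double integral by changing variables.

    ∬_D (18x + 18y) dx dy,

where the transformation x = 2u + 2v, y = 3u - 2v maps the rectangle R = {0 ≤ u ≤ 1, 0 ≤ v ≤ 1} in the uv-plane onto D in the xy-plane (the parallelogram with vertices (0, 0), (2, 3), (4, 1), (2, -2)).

Compute the Jacobian determinant of (x, y) with respect to (u, v):

    ∂(x,y)/∂(u,v) = | 2  2 | = (2)(-2) - (2)(3) = -10.
                   | 3  -2 |

Its absolute value is |J| = 10 (the area scaling factor).

Substituting x = 2u + 2v, y = 3u - 2v into the integrand,

    18x + 18y → 90u,

so the integral becomes

    ∬_R (90u) · |J| du dv = ∫_0^1 ∫_0^1 (900u) dv du.

Inner (v): 900u.
Outer (u): 450.

Therefore ∬_D (18x + 18y) dx dy = 450.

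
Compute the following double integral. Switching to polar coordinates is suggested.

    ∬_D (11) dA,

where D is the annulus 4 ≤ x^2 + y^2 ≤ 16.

The region D is 2 ≤ r ≤ 4, 0 ≤ θ ≤ 2π in polar coordinates, where x = r cos(θ), y = r sin(θ), and dA = r dr dθ.

Under the substitution, the integrand becomes 11, so

    ∬_D (11) dA = ∫_{0}^{2π} ∫_{2}^{4} (11) · r dr dθ.

Inner integral (in r): ∫_{2}^{4} (11) · r dr = 66.

Outer integral (in θ): ∫_{0}^{2π} (66) dθ = 132π.

Therefore ∬_D (11) dA = 132π.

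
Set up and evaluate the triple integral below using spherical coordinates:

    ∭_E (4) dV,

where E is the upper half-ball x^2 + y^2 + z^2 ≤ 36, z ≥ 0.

In spherical coordinates, x = ρ sin(φ) cos(θ), y = ρ sin(φ) sin(θ), z = ρ cos(φ), and dV = ρ^2 sin(φ) dρ dφ dθ.

The integrand becomes 4, so

    ∭_E (4) dV = ∫_{0}^{2π} ∫_{0}^{π/2} ∫_{0}^{6} (4) · ρ^2 sin(φ) dρ dφ dθ.

Inner (ρ): 288sin(φ).
Middle (φ): 288.
Outer (θ): 576π.

Therefore the triple integral equals 576π.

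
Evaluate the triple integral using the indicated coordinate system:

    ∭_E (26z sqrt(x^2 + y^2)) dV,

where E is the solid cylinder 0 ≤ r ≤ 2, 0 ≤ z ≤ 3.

In cylindrical coordinates, x = r cos(θ), y = r sin(θ), z = z, and dV = r dr dθ dz.

The integrand becomes 26r z, so

    ∭_E (26z sqrt(x^2 + y^2)) dV = ∫_{0}^{2π} ∫_{0}^{2} ∫_{0}^{3} (26r z) · r dz dr dθ.

Inner (z): 117r^2.
Middle (r from 0 to 2): 312.
Outer (θ): 624π.

Therefore the triple integral equals 624π.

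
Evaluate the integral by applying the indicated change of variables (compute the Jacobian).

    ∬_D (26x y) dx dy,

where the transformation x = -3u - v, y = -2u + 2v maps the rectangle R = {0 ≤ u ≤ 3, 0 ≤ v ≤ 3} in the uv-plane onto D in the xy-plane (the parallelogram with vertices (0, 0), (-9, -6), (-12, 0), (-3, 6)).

Compute the Jacobian determinant of (x, y) with respect to (u, v):

    ∂(x,y)/∂(u,v) = | -3  -1 | = (-3)(2) - (-1)(-2) = -8.
                   | -2  2 |

Its absolute value is |J| = 8 (the area scaling factor).

Substituting x = -3u - v, y = -2u + 2v into the integrand,

    26x y → 156u^2 - 104u v - 52v^2,

so the integral becomes

    ∬_R (156u^2 - 104u v - 52v^2) · |J| du dv = ∫_0^3 ∫_0^3 (1248u^2 - 832u v - 416v^2) dv du.

Inner (v): 3744u^2 - 3744u - 3744.
Outer (u): 5616.

Therefore ∬_D (26x y) dx dy = 5616.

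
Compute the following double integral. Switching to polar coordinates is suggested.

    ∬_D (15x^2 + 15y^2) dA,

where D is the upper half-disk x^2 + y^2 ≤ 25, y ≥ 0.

The region D is 0 ≤ r ≤ 5, 0 ≤ θ ≤ π in polar coordinates, where x = r cos(θ), y = r sin(θ), and dA = r dr dθ.

Under the substitution, the integrand becomes 15r^2, so

    ∬_D (15x^2 + 15y^2) dA = ∫_{0}^{π} ∫_{0}^{5} (15r^2) · r dr dθ.

Inner integral (in r): ∫_{0}^{5} (15r^2) · r dr = 9375/4.

Outer integral (in θ): ∫_{0}^{π} (9375/4) dθ = 9375π/4.

Therefore ∬_D (15x^2 + 15y^2) dA = 9375π/4.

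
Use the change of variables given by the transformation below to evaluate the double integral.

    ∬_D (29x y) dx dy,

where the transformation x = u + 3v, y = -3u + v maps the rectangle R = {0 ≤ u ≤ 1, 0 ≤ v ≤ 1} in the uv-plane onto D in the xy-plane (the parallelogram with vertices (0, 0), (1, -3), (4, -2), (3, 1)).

Compute the Jacobian determinant of (x, y) with respect to (u, v):

    ∂(x,y)/∂(u,v) = | 1  3 | = (1)(1) - (3)(-3) = 10.
                   | -3  1 |

Its absolute value is |J| = 10 (the area scaling factor).

Substituting x = u + 3v, y = -3u + v into the integrand,

    29x y → -87u^2 - 232u v + 87v^2,

so the integral becomes

    ∬_R (-87u^2 - 232u v + 87v^2) · |J| du dv = ∫_0^1 ∫_0^1 (-870u^2 - 2320u v + 870v^2) dv du.

Inner (v): -870u^2 - 1160u + 290.
Outer (u): -580.

Therefore ∬_D (29x y) dx dy = -580.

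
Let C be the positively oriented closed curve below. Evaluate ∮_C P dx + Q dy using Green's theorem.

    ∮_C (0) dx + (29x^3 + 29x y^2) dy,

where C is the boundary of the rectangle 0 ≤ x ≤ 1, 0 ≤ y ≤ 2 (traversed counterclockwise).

Green's theorem converts the closed line integral into a double integral over the enclosed region D:

    ∮_C P dx + Q dy = ∬_D (∂Q/∂x - ∂P/∂y) dA.

Here P = 0, Q = 29x^3 + 29x y^2, so

    ∂Q/∂x = 87x^2 + 29y^2,    ∂P/∂y = 0,
    ∂Q/∂x - ∂P/∂y = 87x^2 + 29y^2.

D is the region 0 ≤ x ≤ 1, 0 ≤ y ≤ 2. Evaluating the double integral:

    ∬_D (87x^2 + 29y^2) dA = ∫_0^{1} ∫_0^{2} (87x^2 + 29y^2) dy dx.

Inner (y from 0 to 2): 174x^2 + 232/3.
Outer (x from 0 to 1): 406/3.

Therefore ∮_C P dx + Q dy = 406/3.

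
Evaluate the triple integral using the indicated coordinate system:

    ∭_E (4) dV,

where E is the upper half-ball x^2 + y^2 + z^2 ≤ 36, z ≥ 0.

In spherical coordinates, x = ρ sin(φ) cos(θ), y = ρ sin(φ) sin(θ), z = ρ cos(φ), and dV = ρ^2 sin(φ) dρ dφ dθ.

The integrand becomes 4, so

    ∭_E (4) dV = ∫_{0}^{2π} ∫_{0}^{π/2} ∫_{0}^{6} (4) · ρ^2 sin(φ) dρ dφ dθ.

Inner (ρ): 288sin(φ).
Middle (φ): 288.
Outer (θ): 576π.

Therefore the triple integral equals 576π.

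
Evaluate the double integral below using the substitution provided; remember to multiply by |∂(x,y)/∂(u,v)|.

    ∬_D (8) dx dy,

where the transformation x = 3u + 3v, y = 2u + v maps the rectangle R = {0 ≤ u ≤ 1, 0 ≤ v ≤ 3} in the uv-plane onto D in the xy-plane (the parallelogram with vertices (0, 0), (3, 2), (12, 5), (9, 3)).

Compute the Jacobian determinant of (x, y) with respect to (u, v):

    ∂(x,y)/∂(u,v) = | 3  3 | = (3)(1) - (3)(2) = -3.
                   | 2  1 |

Its absolute value is |J| = 3 (the area scaling factor).

Substituting x = 3u + 3v, y = 2u + v into the integrand,

    8 → 8,

so the integral becomes

    ∬_R (8) · |J| du dv = ∫_0^1 ∫_0^3 (24) dv du.

Inner (v): 72.
Outer (u): 72.

Therefore ∬_D (8) dx dy = 72.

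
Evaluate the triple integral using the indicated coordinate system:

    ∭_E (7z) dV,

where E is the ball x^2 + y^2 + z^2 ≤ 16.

In spherical coordinates, x = ρ sin(φ) cos(θ), y = ρ sin(φ) sin(θ), z = ρ cos(φ), and dV = ρ^2 sin(φ) dρ dφ dθ.

The integrand becomes 7ρ cos(φ), so

    ∭_E (7z) dV = ∫_{0}^{2π} ∫_{0}^{π} ∫_{0}^{4} (7ρ cos(φ)) · ρ^2 sin(φ) dρ dφ dθ.

Inner (ρ): 224sin(2φ).
Middle (φ): 0.
Outer (θ): 0.

Therefore the triple integral equals 0.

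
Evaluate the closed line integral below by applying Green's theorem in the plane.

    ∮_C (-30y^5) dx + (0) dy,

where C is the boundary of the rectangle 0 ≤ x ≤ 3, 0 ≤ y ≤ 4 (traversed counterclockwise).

Green's theorem converts the closed line integral into a double integral over the enclosed region D:

    ∮_C P dx + Q dy = ∬_D (∂Q/∂x - ∂P/∂y) dA.

Here P = -30y^5, Q = 0, so

    ∂Q/∂x = 0,    ∂P/∂y = -150y^4,
    ∂Q/∂x - ∂P/∂y = 150y^4.

D is the region 0 ≤ x ≤ 3, 0 ≤ y ≤ 4. Evaluating the double integral:

    ∬_D (150y^4) dA = ∫_0^{3} ∫_0^{4} (150y^4) dy dx.

Inner (y from 0 to 4): 30720.
Outer (x from 0 to 3): 92160.

Therefore ∮_C P dx + Q dy = 92160.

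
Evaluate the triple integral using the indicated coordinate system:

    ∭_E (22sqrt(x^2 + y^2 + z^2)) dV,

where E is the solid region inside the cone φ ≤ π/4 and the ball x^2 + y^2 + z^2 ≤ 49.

In spherical coordinates, x = ρ sin(φ) cos(θ), y = ρ sin(φ) sin(θ), z = ρ cos(φ), and dV = ρ^2 sin(φ) dρ dφ dθ.

The integrand becomes 22ρ, so

    ∭_E (22sqrt(x^2 + y^2 + z^2)) dV = ∫_{0}^{2π} ∫_{0}^{π/4} ∫_{0}^{7} (22ρ) · ρ^2 sin(φ) dρ dφ dθ.

Inner (ρ): 26411sin(φ)/2.
Middle (φ): 26411/2 - 26411sqrt(2)/4.
Outer (θ): 26411π (2 - sqrt(2))/2.

Therefore the triple integral equals 26411π (2 - sqrt(2))/2.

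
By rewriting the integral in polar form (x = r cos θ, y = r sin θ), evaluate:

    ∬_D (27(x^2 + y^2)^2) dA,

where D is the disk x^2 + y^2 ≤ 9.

The region D is 0 ≤ r ≤ 3, 0 ≤ θ ≤ 2π in polar coordinates, where x = r cos(θ), y = r sin(θ), and dA = r dr dθ.

Under the substitution, the integrand becomes 27r^4, so

    ∬_D (27(x^2 + y^2)^2) dA = ∫_{0}^{2π} ∫_{0}^{3} (27r^4) · r dr dθ.

Inner integral (in r): ∫_{0}^{3} (27r^4) · r dr = 6561/2.

Outer integral (in θ): ∫_{0}^{2π} (6561/2) dθ = 6561π.

Therefore ∬_D (27(x^2 + y^2)^2) dA = 6561π.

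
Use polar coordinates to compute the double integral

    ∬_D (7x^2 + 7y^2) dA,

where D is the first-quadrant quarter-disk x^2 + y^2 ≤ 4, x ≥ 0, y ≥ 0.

The region D is 0 ≤ r ≤ 2, 0 ≤ θ ≤ π/2 in polar coordinates, where x = r cos(θ), y = r sin(θ), and dA = r dr dθ.

Under the substitution, the integrand becomes 7r^2, so

    ∬_D (7x^2 + 7y^2) dA = ∫_{0}^{π/2} ∫_{0}^{2} (7r^2) · r dr dθ.

Inner integral (in r): ∫_{0}^{2} (7r^2) · r dr = 28.

Outer integral (in θ): ∫_{0}^{π/2} (28) dθ = 14π.

Therefore ∬_D (7x^2 + 7y^2) dA = 14π.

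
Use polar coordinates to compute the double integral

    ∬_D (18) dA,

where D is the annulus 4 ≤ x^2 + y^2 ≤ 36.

The region D is 2 ≤ r ≤ 6, 0 ≤ θ ≤ 2π in polar coordinates, where x = r cos(θ), y = r sin(θ), and dA = r dr dθ.

Under the substitution, the integrand becomes 18, so

    ∬_D (18) dA = ∫_{0}^{2π} ∫_{2}^{6} (18) · r dr dθ.

Inner integral (in r): ∫_{2}^{6} (18) · r dr = 288.

Outer integral (in θ): ∫_{0}^{2π} (288) dθ = 576π.

Therefore ∬_D (18) dA = 576π.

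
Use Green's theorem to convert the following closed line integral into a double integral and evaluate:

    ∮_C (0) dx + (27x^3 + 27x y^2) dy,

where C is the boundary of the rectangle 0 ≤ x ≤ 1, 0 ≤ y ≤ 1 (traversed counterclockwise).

Green's theorem converts the closed line integral into a double integral over the enclosed region D:

    ∮_C P dx + Q dy = ∬_D (∂Q/∂x - ∂P/∂y) dA.

Here P = 0, Q = 27x^3 + 27x y^2, so

    ∂Q/∂x = 81x^2 + 27y^2,    ∂P/∂y = 0,
    ∂Q/∂x - ∂P/∂y = 81x^2 + 27y^2.

D is the region 0 ≤ x ≤ 1, 0 ≤ y ≤ 1. Evaluating the double integral:

    ∬_D (81x^2 + 27y^2) dA = ∫_0^{1} ∫_0^{1} (81x^2 + 27y^2) dy dx.

Inner (y from 0 to 1): 81x^2 + 9.
Outer (x from 0 to 1): 36.

Therefore ∮_C P dx + Q dy = 36.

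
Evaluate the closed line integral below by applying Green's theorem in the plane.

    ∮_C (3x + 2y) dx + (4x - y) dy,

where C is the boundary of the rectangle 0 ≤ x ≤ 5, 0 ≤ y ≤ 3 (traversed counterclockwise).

Green's theorem converts the closed line integral into a double integral over the enclosed region D:

    ∮_C P dx + Q dy = ∬_D (∂Q/∂x - ∂P/∂y) dA.

Here P = 3x + 2y, Q = 4x - y, so

    ∂Q/∂x = 4,    ∂P/∂y = 2,
    ∂Q/∂x - ∂P/∂y = 2.

D is the region 0 ≤ x ≤ 5, 0 ≤ y ≤ 3. Evaluating the double integral:

    ∬_D (2) dA = ∫_0^{5} ∫_0^{3} (2) dy dx.

Inner (y from 0 to 3): 6.
Outer (x from 0 to 5): 30.

Therefore ∮_C P dx + Q dy = 30.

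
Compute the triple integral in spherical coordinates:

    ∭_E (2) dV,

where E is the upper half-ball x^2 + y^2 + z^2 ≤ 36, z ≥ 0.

In spherical coordinates, x = ρ sin(φ) cos(θ), y = ρ sin(φ) sin(θ), z = ρ cos(φ), and dV = ρ^2 sin(φ) dρ dφ dθ.

The integrand becomes 2, so

    ∭_E (2) dV = ∫_{0}^{2π} ∫_{0}^{π/2} ∫_{0}^{6} (2) · ρ^2 sin(φ) dρ dφ dθ.

Inner (ρ): 144sin(φ).
Middle (φ): 144.
Outer (θ): 288π.

Therefore the triple integral equals 288π.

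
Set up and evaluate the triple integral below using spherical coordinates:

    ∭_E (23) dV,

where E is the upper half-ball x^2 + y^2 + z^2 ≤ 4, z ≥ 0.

In spherical coordinates, x = ρ sin(φ) cos(θ), y = ρ sin(φ) sin(θ), z = ρ cos(φ), and dV = ρ^2 sin(φ) dρ dφ dθ.

The integrand becomes 23, so

    ∭_E (23) dV = ∫_{0}^{2π} ∫_{0}^{π/2} ∫_{0}^{2} (23) · ρ^2 sin(φ) dρ dφ dθ.

Inner (ρ): 184sin(φ)/3.
Middle (φ): 184/3.
Outer (θ): 368π/3.

Therefore the triple integral equals 368π/3.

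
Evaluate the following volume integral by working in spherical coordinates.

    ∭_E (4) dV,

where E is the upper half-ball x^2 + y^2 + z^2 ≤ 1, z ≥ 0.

In spherical coordinates, x = ρ sin(φ) cos(θ), y = ρ sin(φ) sin(θ), z = ρ cos(φ), and dV = ρ^2 sin(φ) dρ dφ dθ.

The integrand becomes 4, so

    ∭_E (4) dV = ∫_{0}^{2π} ∫_{0}^{π/2} ∫_{0}^{1} (4) · ρ^2 sin(φ) dρ dφ dθ.

Inner (ρ): 4sin(φ)/3.
Middle (φ): 4/3.
Outer (θ): 8π/3.

Therefore the triple integral equals 8π/3.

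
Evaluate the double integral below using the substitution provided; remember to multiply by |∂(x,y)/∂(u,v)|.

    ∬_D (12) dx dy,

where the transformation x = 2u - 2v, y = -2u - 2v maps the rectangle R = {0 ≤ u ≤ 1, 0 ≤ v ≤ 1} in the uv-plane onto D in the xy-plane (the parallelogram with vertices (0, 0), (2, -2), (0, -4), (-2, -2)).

Compute the Jacobian determinant of (x, y) with respect to (u, v):

    ∂(x,y)/∂(u,v) = | 2  -2 | = (2)(-2) - (-2)(-2) = -8.
                   | -2  -2 |

Its absolute value is |J| = 8 (the area scaling factor).

Substituting x = 2u - 2v, y = -2u - 2v into the integrand,

    12 → 12,

so the integral becomes

    ∬_R (12) · |J| du dv = ∫_0^1 ∫_0^1 (96) dv du.

Inner (v): 96.
Outer (u): 96.

Therefore ∬_D (12) dx dy = 96.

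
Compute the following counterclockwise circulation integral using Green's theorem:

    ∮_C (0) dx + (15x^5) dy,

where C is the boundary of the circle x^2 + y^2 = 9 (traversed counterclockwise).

Green's theorem converts the closed line integral into a double integral over the enclosed region D:

    ∮_C P dx + Q dy = ∬_D (∂Q/∂x - ∂P/∂y) dA.

Here P = 0, Q = 15x^5, so

    ∂Q/∂x = 75x^4,    ∂P/∂y = 0,
    ∂Q/∂x - ∂P/∂y = 75x^4.

D is the region x^2 + y^2 ≤ 9. Evaluating the double integral:

In polar coordinates (x = r cos θ, y = r sin θ, dA = r dr dθ) the integrand becomes 75r^4cos(θ)^4, so

    ∬_D (75x^4) dA = ∫_0^{2π} ∫_0^{3} (75r^4cos(θ)^4) · r dr dθ.

Inner (r from 0 to 3): 18225cos(θ)^4/2.
Outer (θ from 0 to 2π): 54675π/8.

Therefore ∮_C P dx + Q dy = 54675π/8.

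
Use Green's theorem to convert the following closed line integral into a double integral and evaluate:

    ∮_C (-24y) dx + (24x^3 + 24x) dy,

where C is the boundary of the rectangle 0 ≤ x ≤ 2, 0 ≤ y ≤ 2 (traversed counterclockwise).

Green's theorem converts the closed line integral into a double integral over the enclosed region D:

    ∮_C P dx + Q dy = ∬_D (∂Q/∂x - ∂P/∂y) dA.

Here P = -24y, Q = 24x^3 + 24x, so

    ∂Q/∂x = 72x^2 + 24,    ∂P/∂y = -24,
    ∂Q/∂x - ∂P/∂y = 72x^2 + 48.

D is the region 0 ≤ x ≤ 2, 0 ≤ y ≤ 2. Evaluating the double integral:

    ∬_D (72x^2 + 48) dA = ∫_0^{2} ∫_0^{2} (72x^2 + 48) dy dx.

Inner (y from 0 to 2): 144x^2 + 96.
Outer (x from 0 to 2): 576.

Therefore ∮_C P dx + Q dy = 576.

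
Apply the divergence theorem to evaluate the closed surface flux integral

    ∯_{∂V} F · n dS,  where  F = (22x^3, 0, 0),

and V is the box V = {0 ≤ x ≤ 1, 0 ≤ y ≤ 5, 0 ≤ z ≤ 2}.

By the divergence theorem,

    ∯_{∂V} F · n dS = ∭_V (∇ · F) dV.

Compute the divergence:
    ∇ · F = ∂F_x/∂x + ∂F_y/∂y + ∂F_z/∂z = 66x^2 + 0 + 0 = 66x^2.

V is a rectangular box, so dV = dx dy dz with 0 ≤ x ≤ 1, 0 ≤ y ≤ 5, 0 ≤ z ≤ 2.

Integrate (66x^2) over V as an iterated integral:

    ∭_V (∇·F) dV = ∫_0^{1} ∫_0^{5} ∫_0^{2} (66x^2) dz dy dx.

Inner (z from 0 to 2): 132x^2.
Middle (y from 0 to 5): 660x^2.
Outer (x from 0 to 1): 220.

Therefore ∯_{∂V} F · n dS = 220.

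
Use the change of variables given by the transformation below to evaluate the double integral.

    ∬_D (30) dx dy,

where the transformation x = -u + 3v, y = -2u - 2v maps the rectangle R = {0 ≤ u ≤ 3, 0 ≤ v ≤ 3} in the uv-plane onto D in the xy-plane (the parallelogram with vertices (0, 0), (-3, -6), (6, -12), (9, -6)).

Compute the Jacobian determinant of (x, y) with respect to (u, v):

    ∂(x,y)/∂(u,v) = | -1  3 | = (-1)(-2) - (3)(-2) = 8.
                   | -2  -2 |

Its absolute value is |J| = 8 (the area scaling factor).

Substituting x = -u + 3v, y = -2u - 2v into the integrand,

    30 → 30,

so the integral becomes

    ∬_R (30) · |J| du dv = ∫_0^3 ∫_0^3 (240) dv du.

Inner (v): 720.
Outer (u): 2160.

Therefore ∬_D (30) dx dy = 2160.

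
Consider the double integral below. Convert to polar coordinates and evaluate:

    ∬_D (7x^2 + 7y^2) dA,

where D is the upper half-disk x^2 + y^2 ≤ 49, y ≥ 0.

The region D is 0 ≤ r ≤ 7, 0 ≤ θ ≤ π in polar coordinates, where x = r cos(θ), y = r sin(θ), and dA = r dr dθ.

Under the substitution, the integrand becomes 7r^2, so

    ∬_D (7x^2 + 7y^2) dA = ∫_{0}^{π} ∫_{0}^{7} (7r^2) · r dr dθ.

Inner integral (in r): ∫_{0}^{7} (7r^2) · r dr = 16807/4.

Outer integral (in θ): ∫_{0}^{π} (16807/4) dθ = 16807π/4.

Therefore ∬_D (7x^2 + 7y^2) dA = 16807π/4.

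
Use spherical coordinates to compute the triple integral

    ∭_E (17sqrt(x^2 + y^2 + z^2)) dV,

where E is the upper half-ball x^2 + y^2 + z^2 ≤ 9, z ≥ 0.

In spherical coordinates, x = ρ sin(φ) cos(θ), y = ρ sin(φ) sin(θ), z = ρ cos(φ), and dV = ρ^2 sin(φ) dρ dφ dθ.

The integrand becomes 17ρ, so

    ∭_E (17sqrt(x^2 + y^2 + z^2)) dV = ∫_{0}^{2π} ∫_{0}^{π/2} ∫_{0}^{3} (17ρ) · ρ^2 sin(φ) dρ dφ dθ.

Inner (ρ): 1377sin(φ)/4.
Middle (φ): 1377/4.
Outer (θ): 1377π/2.

Therefore the triple integral equals 1377π/2.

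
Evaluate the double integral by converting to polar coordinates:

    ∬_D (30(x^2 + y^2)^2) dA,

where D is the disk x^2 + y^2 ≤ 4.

The region D is 0 ≤ r ≤ 2, 0 ≤ θ ≤ 2π in polar coordinates, where x = r cos(θ), y = r sin(θ), and dA = r dr dθ.

Under the substitution, the integrand becomes 30r^4, so

    ∬_D (30(x^2 + y^2)^2) dA = ∫_{0}^{2π} ∫_{0}^{2} (30r^4) · r dr dθ.

Inner integral (in r): ∫_{0}^{2} (30r^4) · r dr = 320.

Outer integral (in θ): ∫_{0}^{2π} (320) dθ = 640π.

Therefore ∬_D (30(x^2 + y^2)^2) dA = 640π.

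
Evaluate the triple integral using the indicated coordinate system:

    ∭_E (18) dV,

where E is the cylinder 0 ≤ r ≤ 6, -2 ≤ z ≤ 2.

In cylindrical coordinates, x = r cos(θ), y = r sin(θ), z = z, and dV = r dr dθ dz.

The integrand becomes 18, so

    ∭_E (18) dV = ∫_{0}^{2π} ∫_{0}^{6} ∫_{-2}^{2} (18) · r dz dr dθ.

Inner (z): 72r.
Middle (r from 0 to 6): 1296.
Outer (θ): 2592π.

Therefore the triple integral equals 2592π.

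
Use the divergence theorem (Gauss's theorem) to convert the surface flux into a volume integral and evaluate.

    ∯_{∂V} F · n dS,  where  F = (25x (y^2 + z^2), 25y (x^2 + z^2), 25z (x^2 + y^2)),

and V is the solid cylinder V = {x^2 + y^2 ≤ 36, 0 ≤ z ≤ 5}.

By the divergence theorem,

    ∯_{∂V} F · n dS = ∭_V (∇ · F) dV.

Compute the divergence:
    ∇ · F = ∂F_x/∂x + ∂F_y/∂y + ∂F_z/∂z = 25y^2 + 25z^2 + 25x^2 + 25z^2 + 25x^2 + 25y^2 = 50x^2 + 50y^2 + 50z^2.

In cylindrical coordinates, x = r cos(θ), y = r sin(θ), z = z, dV = r dr dθ dz, with 0 ≤ r ≤ 6, 0 ≤ θ ≤ 2π, 0 ≤ z ≤ 5.

The integrand, after substitution and multiplying by the volume element, becomes (50r^2 + 50z^2) · r, so

    ∭_V (∇·F) dV = ∫_0^{2π} ∫_0^{6} ∫_0^{5} (50r^2 + 50z^2) · r dz dr dθ.

Inner (z from 0 to 5): 250r (r^2 + 25/3).
Middle (r from 0 to 6): 118500.
Outer (θ from 0 to 2π): 237000π.

Therefore ∯_{∂V} F · n dS = 237000π.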